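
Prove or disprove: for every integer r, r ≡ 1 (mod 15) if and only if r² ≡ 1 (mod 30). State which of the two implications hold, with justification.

(⟹) This fails: take r = 16. Then 16 ≡ 1 (mod 15), but 16² = 256 ≡ 16 (mod 30), not 1.

(⟸) This fails: take r = 11. Then 11² = 121 ≡ 1 (mod 30), yet 11 ≡ 11 (mod 15), not 1.

Neither direction holds.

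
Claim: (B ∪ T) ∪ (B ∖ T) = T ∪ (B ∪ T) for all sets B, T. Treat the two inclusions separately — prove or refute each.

(⟸) Let x ∈ T ∪ (B ∪ T). Then either x ∈ B and x ∉ T; or x ∈ T and x ∉ B; or x ∈ B ∩ T. In each case x ∈ (B ∪ T) ∪ (B ∖ T), so T ∪ (B ∪ T) ⊆ (B ∪ T) ∪ (B ∖ T).

(⟹) Let x ∈ (B ∪ T) ∪ (B ∖ T). Then either x ∈ B and x ∉ T; or x ∈ T and x ∉ B; or x ∈ B ∩ T. In each case x ∈ T ∪ (B ∪ T), so (B ∪ T) ∪ (B ∖ T) ⊆ T ∪ (B ∪ T).

Both inclusions hold.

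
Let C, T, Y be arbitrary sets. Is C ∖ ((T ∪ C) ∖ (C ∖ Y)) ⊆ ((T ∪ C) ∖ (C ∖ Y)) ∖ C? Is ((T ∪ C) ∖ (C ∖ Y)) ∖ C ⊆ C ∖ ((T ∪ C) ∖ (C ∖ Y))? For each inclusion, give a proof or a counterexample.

(⊆) This inclusion fails. Take C = {1}, T = ∅, Y = ∅; then 1 ∈ C ∖ ((T ∪ C) ∖ (C ∖ Y)) but 1 ∉ ((T ∪ C) ∖ (C ∖ Y)) ∖ C.

(⊇) This inclusion fails. Take C = ∅, T = {1}, Y = ∅; then 1 ∈ ((T ∪ C) ∖ (C ∖ Y)) ∖ C but 1 ∉ C ∖ ((T ∪ C) ∖ (C ∖ Y)).

(⊆) fails and (⊇) fails.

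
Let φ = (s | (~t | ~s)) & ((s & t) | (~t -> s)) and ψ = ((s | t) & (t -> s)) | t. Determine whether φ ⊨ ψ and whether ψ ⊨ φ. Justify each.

Both implications hold.

(⟹) Assume the antecedent. If t is true, ((s | t) & (t -> s)) | t reduces to true regardless of the other variables. If t is false, the antecedent forces (t = F, s = T), and ((s | t) & (t -> s)) | t holds there. Either way ((s | t) & (t -> s)) | t holds.

(⟸) Assume the antecedent. If t is true, the consequent reduces to true regardless of the other variables. If t is false, the antecedent forces (t = F, s = T), and the consequent holds there. Either way the consequent holds.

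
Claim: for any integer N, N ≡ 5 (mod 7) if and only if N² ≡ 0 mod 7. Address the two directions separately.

Neither implication holds.

(→) This fails: take N = 5. Then 5 ≡ 5 (mod 7), but 5² = 25 ≡ 4 (mod 7), not 0.

(←) This fails: take N = 0. Then 0² = 0 ≡ 0 (mod 7), yet 0 ≡ 0 (mod 7), not 5.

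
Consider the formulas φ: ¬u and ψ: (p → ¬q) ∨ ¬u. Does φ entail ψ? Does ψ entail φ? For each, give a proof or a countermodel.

(←) This fails. Under q = F, p = F, u = T, the left side is false but the right side is true.

(→) Assume the antecedent. If q is true, the antecedent forces (q = T, p = F, u = F) or (q = T, p = T, u = F), and (p → ¬q) ∨ ¬u holds there. If q is false, (p → ¬q) ∨ ¬u reduces to true regardless of the other variables. Either way (p → ¬q) ∨ ¬u holds.

Only the forward direction holds.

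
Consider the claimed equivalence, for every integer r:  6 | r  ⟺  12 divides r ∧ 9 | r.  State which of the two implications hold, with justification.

[⇒] This fails: take r = 6. Certainly 6 ∣ 6, but 12 ∤ 6.

[⇐] Suppose 12 ∣ r and 9 ∣ r. Any common multiple of 12 and 9 is a multiple of their lcm; here lcm(12, 9) = 12·9/gcd(12, 9) = 108/3 = 36, so 36 ∣ r. Since 6 ∣ 36, it follows that 6 ∣ r.

Not equivalent: only (⇐) holds.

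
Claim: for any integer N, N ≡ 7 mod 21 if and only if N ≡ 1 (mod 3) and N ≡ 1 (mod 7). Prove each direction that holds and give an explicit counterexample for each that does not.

Neither direction holds.

(⟹) This fails: N = 7 gives 7 ≡ 7 (mod 21) but 7 ≡ 0 (mod 7), so the conjunction on the right does not hold.

(⟸) This fails: N = 1 satisfies both congruences on the right (1 ≡ 1 mod 3 and 1 ≡ 1 mod 7) yet 1 ≡ 1 (mod 21), not 7.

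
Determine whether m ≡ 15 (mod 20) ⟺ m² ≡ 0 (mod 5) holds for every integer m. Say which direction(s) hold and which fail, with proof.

[⇒] Suppose m ≡ 15 (mod 20). Then m² ≡ 15² = 225 (mod 20), and since 5 ∣ 20, also m² ≡ 0 (mod 5).

[⇐] This fails: take m = 0. Then 0² = 0 ≡ 0 (mod 5), yet 0 ≡ 0 (mod 20), not 15.

Only the forward direction holds.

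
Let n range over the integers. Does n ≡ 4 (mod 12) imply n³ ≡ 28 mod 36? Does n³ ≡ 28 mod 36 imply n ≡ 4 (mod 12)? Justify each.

(⇒) Suppose n ≡ 4 (mod 12). Working modulo 36, n ∈ {4, 16, 28}; for each such r, r³ ≡ 28 (mod 36).

(⇐) This fails: take n = 10. Then 10³ = 1000 ≡ 28 (mod 36), yet 10 ≡ 10 (mod 12), not 4.

(⇒) holds; (⇐) fails.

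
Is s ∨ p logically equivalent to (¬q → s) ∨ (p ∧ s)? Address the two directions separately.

[⇒] This fails. Under q = F, s = F, p = T, the left side is true but the right side is false.

[⇐] This fails. Under q = T, s = F, p = F, the left side is false but the right side is true.

(⇒) fails and (⇐) fails.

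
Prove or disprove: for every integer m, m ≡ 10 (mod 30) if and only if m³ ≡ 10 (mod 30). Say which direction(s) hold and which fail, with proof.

Forward direction. Suppose m ≡ 10 (mod 30). Write m = 30j + 10. Then (30j + 10)³ = 27000j³ + 27000j² + 9000j + 1000 = 30(900j³ + 900j² + 300j + 33) + 10, so m³ ≡ 10 (mod 30).

Converse. Suppose m³ ≡ 10 (mod 30). The only residue r in {0, …, 29} with r³ ≡ 10 (mod 30) is r = 10, so m ≡ 10 (mod 30).

The biconditional holds.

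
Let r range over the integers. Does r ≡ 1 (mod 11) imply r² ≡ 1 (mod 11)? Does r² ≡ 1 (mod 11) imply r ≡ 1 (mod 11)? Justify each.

(⟹) Suppose r ≡ 1 (mod 11). Write r = 11j + 1. Then (11j + 1)² = 121j² + 22j + 1 = 11(11j² + 2j) + 1, so r² ≡ 1 (mod 11).

(⟸) This fails: take r = 10. Then 10² = 100 ≡ 1 (mod 11), yet 10 ≡ 10 (mod 11), not 1.

Not equivalent: only (⇒) holds.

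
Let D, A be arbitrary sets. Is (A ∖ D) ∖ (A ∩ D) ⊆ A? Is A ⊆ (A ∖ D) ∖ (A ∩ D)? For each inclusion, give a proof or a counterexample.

Forward inclusion. Let x ∈ (A ∖ D) ∖ (A ∩ D). Then x ∈ A and x ∉ D, from which x ∈ A.

Reverse inclusion. This inclusion fails. Take D = {1}, A = {1}; then 1 ∈ A but 1 ∉ (A ∖ D) ∖ (A ∩ D).

(⊆) holds; (⊇) fails.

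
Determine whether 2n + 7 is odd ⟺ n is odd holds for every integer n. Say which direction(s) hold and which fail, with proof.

[⇒] This fails: take n = 6. Then 2n + 7 = 19, which is odd, yet n = 6 is even, not odd.

[⇐] Suppose n is odd. Since 2 is even, 2n is even for every n, so 2n + 7 has the same parity as 7, which is odd. Hence 2n + 7 is odd.

Only the reverse direction holds.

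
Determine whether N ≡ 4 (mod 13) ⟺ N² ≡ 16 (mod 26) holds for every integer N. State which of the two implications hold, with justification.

(⟹) This fails: take N = 17. Then 17 ≡ 4 (mod 13), but 17² = 289 ≡ 3 (mod 26), not 16.

(⟸) This fails: take N = 22. Then 22² = 484 ≡ 16 (mod 26), yet 22 ≡ 9 (mod 13), not 4.

Neither implication holds.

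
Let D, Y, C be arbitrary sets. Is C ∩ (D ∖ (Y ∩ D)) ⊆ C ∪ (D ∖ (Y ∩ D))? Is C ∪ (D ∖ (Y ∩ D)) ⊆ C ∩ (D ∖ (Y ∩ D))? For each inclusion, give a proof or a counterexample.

(⊆) holds; (⊇) fails.

Reverse inclusion. This inclusion fails. Take D = {1}, Y = ∅, C = ∅; then 1 ∈ C ∪ (D ∖ (Y ∩ D)) but 1 ∉ C ∩ (D ∖ (Y ∩ D)).

Forward inclusion. Let x ∈ C ∩ (D ∖ (Y ∩ D)). Then x ∈ D ∩ C and x ∉ Y, from which x ∈ C ∪ (D ∖ (Y ∩ D)).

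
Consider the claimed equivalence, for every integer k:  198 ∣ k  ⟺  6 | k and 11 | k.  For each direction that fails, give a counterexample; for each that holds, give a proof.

The forward direction holds; the converse fails.

(⟹) If 198 ∣ k, write k = 198q. Since 198 = 33·6, k = 6·(33q), so 6 ∣ k; and since 198 = 18·11, k = 11·(18q), so 11 ∣ k.

(⟸) This fails: take k = 66. Both 6 ∣ 66 and 11 ∣ 66, yet 66 is not a multiple of 198 (since 66 = 0·198 + 66), so 198 ∤ 66.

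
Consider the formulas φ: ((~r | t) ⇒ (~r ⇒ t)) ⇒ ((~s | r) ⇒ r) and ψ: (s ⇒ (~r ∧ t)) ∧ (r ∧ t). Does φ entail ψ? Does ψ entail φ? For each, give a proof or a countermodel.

Only the converse holds.

(→) This fails. Under s = F, r = F, t = F, the left side is true but the right side is false.

(←) Assume the antecedent. If s is true, the antecedent cannot hold. If s is false, the antecedent forces (s = F, r = T, t = T), and the consequent holds there. Either way the consequent holds.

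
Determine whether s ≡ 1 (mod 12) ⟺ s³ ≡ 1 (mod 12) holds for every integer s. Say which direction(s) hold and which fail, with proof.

(⟹) Suppose s ≡ 1 (mod 12). Write s = 12j + 1. Then (12j + 1)³ = 1728j³ + 432j² + 36j + 1 = 12(144j³ + 36j² + 3j) + 1, so s³ ≡ 1 (mod 12).

(⟸) Conversely, suppose s³ ≡ 1 (mod 12). The only residue r in {0, …, 11} with r³ ≡ 1 (mod 12) is r = 1, so s ≡ 1 (mod 12).

Both directions hold; the statement is true.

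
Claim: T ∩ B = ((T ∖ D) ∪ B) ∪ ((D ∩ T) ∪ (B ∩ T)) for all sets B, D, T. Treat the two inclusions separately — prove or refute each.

Forward inclusion. Let x ∈ T ∩ B. Then either x ∈ B ∩ T and x ∉ D; or x ∈ B ∩ D ∩ T. In each case x ∈ ((T ∖ D) ∪ B) ∪ ((D ∩ T) ∪ (B ∩ T)), so T ∩ B ⊆ ((T ∖ D) ∪ B) ∪ ((D ∩ T) ∪ (B ∩ T)).

Reverse inclusion. This inclusion fails. Take B = {1}, D = ∅, T = ∅; then 1 ∈ ((T ∖ D) ∪ B) ∪ ((D ∩ T) ∪ (B ∩ T)) but 1 ∉ T ∩ B.

(⊆) holds; (⊇) fails.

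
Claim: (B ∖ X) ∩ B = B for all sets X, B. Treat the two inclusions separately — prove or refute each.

Only the forward inclusion holds.

Reverse inclusion. This inclusion fails. Take X = {1}, B = {1}; then 1 ∈ B but 1 ∉ (B ∖ X) ∩ B.

Forward inclusion. Let x ∈ (B ∖ X) ∩ B. Then x ∈ B and x ∉ X, from which x ∈ B.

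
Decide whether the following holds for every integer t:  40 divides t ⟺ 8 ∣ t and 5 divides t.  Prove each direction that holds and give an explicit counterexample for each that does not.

Both implications hold.

(⟹) If 40 ∣ t, write t = 40q. Since 40 = 5·8, t = 8·(5q), so 8 ∣ t; and since 40 = 8·5, t = 5·(8q), so 5 ∣ t.

(⟸) Suppose 8 ∣ t and 5 ∣ t. Any common multiple of 8 and 5 is a multiple of their lcm; here gcd(8, 5) = 1, so lcm(8, 5) = 8·5 = 40, so 40 ∣ t.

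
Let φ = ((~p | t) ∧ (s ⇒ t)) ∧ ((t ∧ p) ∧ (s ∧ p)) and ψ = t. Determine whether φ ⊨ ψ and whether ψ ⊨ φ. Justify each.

Only the forward implication holds.

(⇒) Assume the antecedent. If p is true, the antecedent forces (p = T, s = T, t = T), and t holds there. If p is false, the antecedent cannot hold. Either way t holds.

(⇐) This fails. Under p = F, s = F, t = T, the left side is false but the right side is true.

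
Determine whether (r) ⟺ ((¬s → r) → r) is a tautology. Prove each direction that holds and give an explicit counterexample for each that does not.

(⇒) Assume the antecedent. If r is true, (¬s → r) → r reduces to true regardless of the other variables. If r is false, the antecedent cannot hold. Either way (¬s → r) → r holds.

(⇐) This fails. Under r = F, s = F, the left side is false but the right side is true.

Only the forward direction holds.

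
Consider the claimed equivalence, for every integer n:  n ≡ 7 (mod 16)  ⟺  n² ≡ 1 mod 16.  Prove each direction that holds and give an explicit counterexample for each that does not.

(⇒) Suppose n ≡ 7 (mod 16). Write n = 16j + 7. Then (16j + 7)² = 256j² + 224j + 49 = 16(16j² + 14j + 3) + 1, so n² ≡ 1 (mod 16).

(⇐) This fails: take n = 1. Then 1² = 1 ≡ 1 (mod 16), yet 1 ≡ 1 (mod 16), not 7.

The forward direction holds; the converse fails.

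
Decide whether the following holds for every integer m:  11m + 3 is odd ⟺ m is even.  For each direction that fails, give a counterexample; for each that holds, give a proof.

Forward direction. Suppose 11m + 3 is odd. Since 11 is odd, 11m and m have the same parity, so 11m + 3 ≡ m + 3 (mod 2). As 3 is odd, 11m + 3 is odd exactly when m is even. Thus m is even.

Converse. Suppose m is even; write m = 2j. Then 11m + 3 = 11·(2j) + 3 = 2·11j + 3, which is odd.

Equivalent; both directions hold.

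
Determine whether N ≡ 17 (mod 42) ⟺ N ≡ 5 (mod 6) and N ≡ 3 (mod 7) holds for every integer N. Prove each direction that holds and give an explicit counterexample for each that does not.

Both directions hold; the statement is true.

[⇐] If N ≡ 5 (mod 6) and N ≡ 3 (mod 7), then by the Chinese remainder theorem N ≡ 17 (mod 42). This is exactly N ≡ 17 (mod 42).

[⇒] Suppose N ≡ 17 (mod 42); write N = 42j + 17. Since 6 ∣ 42, reducing mod 6 gives N ≡ 17 ≡ 5 (mod 6); since 7 ∣ 42, reducing mod 7 gives N ≡ 17 ≡ 3 (mod 7).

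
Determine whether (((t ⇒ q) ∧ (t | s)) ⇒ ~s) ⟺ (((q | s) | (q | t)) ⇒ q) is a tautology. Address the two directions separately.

(⇒) This fails. Under t = T, q = F, s = F, the left side is true but the right side is false.

(⇐) This fails. Under t = F, q = T, s = T, the left side is false but the right side is true.

Neither direction holds.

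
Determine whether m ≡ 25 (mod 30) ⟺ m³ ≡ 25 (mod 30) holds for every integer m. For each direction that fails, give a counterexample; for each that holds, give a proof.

(⟸) Suppose m³ ≡ 25 (mod 30). The only residue r in {0, …, 29} with r³ ≡ 25 (mod 30) is r = 25, so m ≡ 25 (mod 30).

(⟹) Suppose m ≡ 25 (mod 30). Write m = 30j + 25. Then (30j + 25)³ = 27000j³ + 67500j² + 56250j + 15625 = 30(900j³ + 2250j² + 1875j + 520) + 25, so m³ ≡ 25 (mod 30).

Equivalent; both directions hold.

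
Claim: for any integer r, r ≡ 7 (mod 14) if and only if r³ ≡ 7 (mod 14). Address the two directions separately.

Both directions hold; the statement is true.

(←) Suppose r³ ≡ 7 (mod 14). The only residue r in {0, …, 13} with r³ ≡ 7 (mod 14) is r = 7, so r ≡ 7 (mod 14).

(→) Suppose r ≡ 7 (mod 14). Write r = 14j + 7. Then (14j + 7)³ = 2744j³ + 4116j² + 2058j + 343 = 14(196j³ + 294j² + 147j + 24) + 7, so r³ ≡ 7 (mod 14).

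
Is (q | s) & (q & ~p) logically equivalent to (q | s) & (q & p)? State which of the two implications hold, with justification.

Forward direction. This fails. Under p = F, s = F, q = T, the left side is true but the right side is false.

Converse. This fails. Under p = T, s = F, q = T, the left side is false but the right side is true.

(⇒) fails and (⇐) fails.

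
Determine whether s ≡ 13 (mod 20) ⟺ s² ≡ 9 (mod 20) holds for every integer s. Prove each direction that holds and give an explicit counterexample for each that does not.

Forward direction. Suppose s ≡ 13 (mod 20). Write s = 20j + 13. Then (20j + 13)² = 400j² + 520j + 169 = 20(20j² + 26j + 8) + 9, so s² ≡ 9 (mod 20).

Converse. This fails: take s = 3. Then 3² = 9 ≡ 9 (mod 20), yet 3 ≡ 3 (mod 20), not 13.

Only the forward implication holds.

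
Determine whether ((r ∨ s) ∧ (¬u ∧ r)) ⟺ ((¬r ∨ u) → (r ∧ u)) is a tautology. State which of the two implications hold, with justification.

(⇒) Assume the antecedent. If s is true, the antecedent forces (s = T, r = T, u = F), and (¬r ∨ u) → (r ∧ u) holds there. If s is false, the antecedent forces (s = F, r = T, u = F), and (¬r ∨ u) → (r ∧ u) holds there. Either way (¬r ∨ u) → (r ∧ u) holds.

(⇐) This fails. Under s = F, r = T, u = T, the left side is false but the right side is true.

(⇒) holds; (⇐) fails.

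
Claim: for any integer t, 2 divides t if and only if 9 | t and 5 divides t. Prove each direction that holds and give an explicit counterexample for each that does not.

(→) This fails: take t = 2. Certainly 2 ∣ 2, but 9 ∤ 2.

(←) This fails: take t = 45. Both 9 ∣ 45 and 5 ∣ 45, yet 45 is not a multiple of 2 (since 45 = 22·2 + 1), so 2 ∤ 45.

Neither direction holds.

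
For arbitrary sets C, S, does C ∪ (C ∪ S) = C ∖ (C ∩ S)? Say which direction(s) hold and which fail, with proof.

(⊆) This inclusion fails. Take C = ∅, S = {1}; then 1 ∈ C ∪ (C ∪ S) but 1 ∉ C ∖ (C ∩ S).

(⊇) Let x ∈ C ∖ (C ∩ S). Then x ∈ C and x ∉ S, from which x ∈ C ∪ (C ∪ S).

Only the reverse inclusion holds.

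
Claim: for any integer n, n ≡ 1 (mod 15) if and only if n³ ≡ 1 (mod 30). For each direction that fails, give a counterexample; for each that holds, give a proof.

Not equivalent: only (⇐) holds.

(←) The residues r modulo 30 with r³ ≡ 1 (mod 30) are exactly {1}, and each is ≡ 1 (mod 15).

(→) This fails: take n = 16. Then 16 ≡ 1 (mod 15), but 16³ = 4096 ≡ 16 (mod 30), not 1.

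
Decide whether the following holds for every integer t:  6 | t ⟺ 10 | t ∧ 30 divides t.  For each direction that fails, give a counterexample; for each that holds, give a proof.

(⟹) This fails: take t = 6. Certainly 6 ∣ 6, but 10 ∤ 6.

(⟸) Suppose 10 ∣ t and 30 ∣ t. Any common multiple of 10 and 30 is a multiple of their lcm; here lcm(10, 30) = 10·30/gcd(10, 30) = 300/10 = 30, so 30 ∣ t. Since 6 ∣ 30, it follows that 6 ∣ t.

Only the reverse direction holds.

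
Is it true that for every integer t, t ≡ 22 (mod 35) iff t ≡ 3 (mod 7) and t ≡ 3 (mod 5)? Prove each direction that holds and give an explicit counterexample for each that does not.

Both directions fail.

(→) This fails: t = 22 gives 22 ≡ 22 (mod 35) but 22 ≡ 1 (mod 7), so the conjunction on the right does not hold.

(←) This fails: t = 3 satisfies both congruences on the right (3 ≡ 3 mod 7 and 3 ≡ 3 mod 5) yet 3 ≡ 3 (mod 35), not 22.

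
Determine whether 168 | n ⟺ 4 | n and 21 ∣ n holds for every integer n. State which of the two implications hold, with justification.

(←) This fails: take n = 84. Both 4 ∣ 84 and 21 ∣ 84, yet 84 is not a multiple of 168 (since 84 = 0·168 + 84), so 168 ∤ 84.

(→) If 168 ∣ n, write n = 168q. Since 168 = 42·4, n = 4·(42q), so 4 ∣ n; and since 168 = 8·21, n = 21·(8q), so 21 ∣ n.

Only the forward direction holds.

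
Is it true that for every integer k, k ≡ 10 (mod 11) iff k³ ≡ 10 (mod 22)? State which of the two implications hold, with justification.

(⟹) This fails: take k = 21. Then 21 ≡ 10 (mod 11), but 21³ = 9261 ≡ 21 (mod 22), not 10.

(⟸) Conversely, the residues r modulo 22 with r³ ≡ 10 (mod 22) are exactly {10}, and each is ≡ 10 (mod 11).

(⇒) fails; (⇐) holds.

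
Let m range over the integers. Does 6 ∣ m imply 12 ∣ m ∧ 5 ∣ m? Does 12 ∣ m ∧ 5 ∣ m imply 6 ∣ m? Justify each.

Forward direction. This fails: take m = 6. Certainly 6 ∣ 6, but 12 ∤ 6.

Converse. Suppose 12 ∣ m and 5 ∣ m. Any common multiple of 12 and 5 is a multiple of their lcm; here gcd(12, 5) = 1, so lcm(12, 5) = 12·5 = 60, so 60 ∣ m. Since 6 ∣ 60, it follows that 6 ∣ m.

Only the converse holds.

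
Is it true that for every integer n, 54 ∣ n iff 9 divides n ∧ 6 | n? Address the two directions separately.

Not equivalent: only (⇒) holds.

[⇐] This fails: take n = 18. Both 9 ∣ 18 and 6 ∣ 18, yet 18 is not a multiple of 54 (since 18 = 0·54 + 18), so 54 ∤ 18.

[⇒] If 54 ∣ n, write n = 54q. Since 54 = 6·9, n = 9·(6q), so 9 ∣ n; and since 54 = 9·6, n = 6·(9q), so 6 ∣ n.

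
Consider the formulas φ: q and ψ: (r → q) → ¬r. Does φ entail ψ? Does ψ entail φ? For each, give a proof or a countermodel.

Neither implication holds.

[⇒] This fails. Under q = T, r = T, the left side is true but the right side is false.

[⇐] This fails. Under q = F, r = F, the left side is false but the right side is true.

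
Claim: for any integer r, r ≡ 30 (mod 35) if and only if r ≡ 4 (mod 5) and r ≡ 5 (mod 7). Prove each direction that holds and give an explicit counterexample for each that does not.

(⇒) This fails: r = 30 gives 30 ≡ 30 (mod 35) but 30 ≡ 0 (mod 5), so the conjunction on the right does not hold.

(⇐) This fails: r = 19 satisfies both congruences on the right (19 ≡ 4 mod 5 and 19 ≡ 5 mod 7) yet 19 ≡ 19 (mod 35), not 30.

Both directions fail.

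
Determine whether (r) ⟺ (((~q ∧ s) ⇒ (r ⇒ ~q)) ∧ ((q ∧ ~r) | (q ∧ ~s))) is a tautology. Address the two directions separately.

[⇒] This fails. Under q = F, r = T, s = F, the left side is true but the right side is false.

[⇐] This fails. Under q = T, r = F, s = F, the left side is false but the right side is true.

Neither implication holds.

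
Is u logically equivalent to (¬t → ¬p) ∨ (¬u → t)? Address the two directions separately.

(⇒) holds; (⇐) fails.

(⟹) Assume the antecedent. If p is true, the antecedent forces (p = T, u = T, t = F) or (p = T, u = T, t = T), and (¬t → ¬p) ∨ (¬u → t) holds there. If p is false, (¬t → ¬p) ∨ (¬u → t) reduces to true regardless of the other variables. Either way (¬t → ¬p) ∨ (¬u → t) holds.

(⟸) This fails. Under p = F, u = F, t = F, the left side is false but the right side is true.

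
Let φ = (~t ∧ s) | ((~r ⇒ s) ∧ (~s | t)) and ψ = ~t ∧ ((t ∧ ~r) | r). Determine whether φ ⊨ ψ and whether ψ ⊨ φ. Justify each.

(⇒) fails; (⇐) holds.

Forward direction. This fails. Under s = T, r = F, t = F, the left side is true but the right side is false.

Converse. Assume the antecedent. If s is true, the consequent reduces to true regardless of the other variables. If s is false, the antecedent forces (s = F, r = T, t = F), and the consequent holds there. Either way the consequent holds.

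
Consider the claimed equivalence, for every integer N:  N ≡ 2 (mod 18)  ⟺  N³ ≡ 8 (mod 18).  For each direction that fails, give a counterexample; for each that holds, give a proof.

Only the forward implication holds.

(⇒) Suppose N ≡ 2 (mod 18). Write N = 18j + 2. Then (18j + 2)³ = 5832j³ + 1944j² + 216j + 8 = 18(324j³ + 108j² + 12j) + 8, so N³ ≡ 8 (mod 18).

(⇐) This fails: take N = 8. Then 8³ = 512 ≡ 8 (mod 18), yet 8 ≡ 8 (mod 18), not 2.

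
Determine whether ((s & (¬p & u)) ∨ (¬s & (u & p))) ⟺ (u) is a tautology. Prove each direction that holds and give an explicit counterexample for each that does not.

(⇐) This fails. Under u = T, p = F, s = F, the left side is false but the right side is true.

(⇒) Assume the antecedent. If u is true, u reduces to true regardless of the other variables. If u is false, the antecedent cannot hold. Either way u holds.

Only the forward implication holds.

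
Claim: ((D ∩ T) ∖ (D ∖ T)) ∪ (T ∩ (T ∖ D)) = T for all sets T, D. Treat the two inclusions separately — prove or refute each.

(⊆) Let x ∈ ((D ∩ T) ∖ (D ∖ T)) ∪ (T ∩ (T ∖ D)). Then either x ∈ T and x ∉ D; or x ∈ T ∩ D. In each case x ∈ T, so ((D ∩ T) ∖ (D ∖ T)) ∪ (T ∩ (T ∖ D)) ⊆ T.

(⊇) Let x ∈ T. Then either x ∈ T and x ∉ D; or x ∈ T ∩ D. In each case x ∈ ((D ∩ T) ∖ (D ∖ T)) ∪ (T ∩ (T ∖ D)), so T ⊆ ((D ∩ T) ∖ (D ∖ T)) ∪ (T ∩ (T ∖ D)).

Both inclusions hold; the sets are equal.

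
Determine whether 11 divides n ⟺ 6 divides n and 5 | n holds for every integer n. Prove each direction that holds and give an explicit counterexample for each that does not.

(→) This fails: take n = 11. Certainly 11 ∣ 11, but 6 ∤ 11.

(←) This fails: take n = 30. Both 6 ∣ 30 and 5 ∣ 30, yet 30 is not a multiple of 11 (since 30 = 2·11 + 8), so 11 ∤ 30.

Neither implication holds.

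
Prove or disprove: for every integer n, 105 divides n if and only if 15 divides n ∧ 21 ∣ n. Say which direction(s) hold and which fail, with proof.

Forward direction. If 105 ∣ n, write n = 105q. Since 105 = 7·15, n = 15·(7q), so 15 ∣ n; and since 105 = 5·21, n = 21·(5q), so 21 ∣ n.

Converse. Suppose 15 ∣ n and 21 ∣ n. Any common multiple of 15 and 21 is a multiple of their lcm; here lcm(15, 21) = 15·21/gcd(15, 21) = 315/3 = 105, so 105 ∣ n.

Both directions hold.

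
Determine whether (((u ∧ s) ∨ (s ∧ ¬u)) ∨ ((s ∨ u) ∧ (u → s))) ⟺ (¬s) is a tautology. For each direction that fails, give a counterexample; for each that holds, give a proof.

[⇒] This fails. Under s = T, u = F, the left side is true but the right side is false.

[⇐] This fails. Under s = F, u = F, the left side is false but the right side is true.

(⇒) fails and (⇐) fails.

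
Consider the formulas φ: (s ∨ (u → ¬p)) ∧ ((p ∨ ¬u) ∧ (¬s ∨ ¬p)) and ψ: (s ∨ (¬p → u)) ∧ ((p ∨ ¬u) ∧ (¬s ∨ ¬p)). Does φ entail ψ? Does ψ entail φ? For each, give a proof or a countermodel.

(⇒) fails and (⇐) fails.

(→) This fails. Under p = F, s = F, u = F, the left side is true but the right side is false.

(←) This fails. Under p = T, s = F, u = T, the left side is false but the right side is true.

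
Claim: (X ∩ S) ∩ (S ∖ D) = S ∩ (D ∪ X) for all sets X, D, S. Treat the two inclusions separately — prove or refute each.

Only the forward inclusion holds.

Reverse inclusion. This inclusion fails. Take X = ∅, D = {1}, S = {1}; then 1 ∈ S ∩ (D ∪ X) but 1 ∉ (X ∩ S) ∩ (S ∖ D).

Forward inclusion. Let x ∈ (X ∩ S) ∩ (S ∖ D). Then x ∈ X ∩ S and x ∉ D, from which x ∈ S ∩ (D ∪ X).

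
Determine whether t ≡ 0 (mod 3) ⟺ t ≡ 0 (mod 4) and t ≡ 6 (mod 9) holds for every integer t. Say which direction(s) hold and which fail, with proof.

Only the reverse direction holds.

(⇒) This fails: t = 0 gives 0 ≡ 0 (mod 3) but 0 ≡ 0 (mod 9), so the conjunction on the right does not hold.

(⇐) Conversely, if t ≡ 0 (mod 4) and t ≡ 6 (mod 9), then by the Chinese remainder theorem t ≡ 24 (mod 36). Since 24 ≡ 0 (mod 3) and 3 ∣ 36, we get t ≡ 0 (mod 3).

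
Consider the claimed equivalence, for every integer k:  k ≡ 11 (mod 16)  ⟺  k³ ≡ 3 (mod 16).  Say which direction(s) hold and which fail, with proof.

Both directions hold.

(⟹) Suppose k ≡ 11 (mod 16). Write k = 16j + 11. Then (16j + 11)³ = 4096j³ + 8448j² + 5808j + 1331 = 16(256j³ + 528j² + 363j + 83) + 3, so k³ ≡ 3 (mod 16).

(⟸) Conversely, suppose k³ ≡ 3 (mod 16). The only residue r in {0, …, 15} with r³ ≡ 3 (mod 16) is r = 11, so k ≡ 11 (mod 16).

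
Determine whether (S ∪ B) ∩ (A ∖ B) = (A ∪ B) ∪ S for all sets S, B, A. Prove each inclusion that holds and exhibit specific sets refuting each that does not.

The sets are not equal: only the forward inclusion holds.

Forward inclusion. Let x ∈ (S ∪ B) ∩ (A ∖ B). Then x ∈ S ∩ A and x ∉ B, from which x ∈ (A ∪ B) ∪ S.

Reverse inclusion. This inclusion fails. Take S = {1}, B = ∅, A = ∅; then 1 ∈ (A ∪ B) ∪ S but 1 ∉ (S ∪ B) ∩ (A ∖ B).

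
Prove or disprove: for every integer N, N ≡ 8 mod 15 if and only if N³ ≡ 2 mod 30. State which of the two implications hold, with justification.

Not equivalent: only (⇐) holds.

[⇒] This fails: take N = 23. Then 23 ≡ 8 (mod 15), but 23³ = 12167 ≡ 17 (mod 30), not 2.

[⇐] Conversely, the residues r modulo 30 with r³ ≡ 2 (mod 30) are exactly {8}, and each is ≡ 8 (mod 15).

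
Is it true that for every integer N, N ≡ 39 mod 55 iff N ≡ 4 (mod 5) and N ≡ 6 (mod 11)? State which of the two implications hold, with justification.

(→) Suppose N ≡ 39 (mod 55); write N = 55j + 39. Since 5 ∣ 55, reducing mod 5 gives N ≡ 39 ≡ 4 (mod 5); since 11 ∣ 55, reducing mod 11 gives N ≡ 39 ≡ 6 (mod 11).

(←) Conversely, if N ≡ 4 (mod 5) and N ≡ 6 (mod 11), then by the Chinese remainder theorem N ≡ 39 (mod 55). This is exactly N ≡ 39 (mod 55).

The biconditional holds.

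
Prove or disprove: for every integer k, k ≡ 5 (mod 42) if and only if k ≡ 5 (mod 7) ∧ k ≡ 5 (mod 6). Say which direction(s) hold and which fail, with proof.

The biconditional holds.

(⟹) Suppose k ≡ 5 (mod 42); write k = 42j + 5. Since 7 ∣ 42, reducing mod 7 gives k ≡ 5 (mod 7); since 6 ∣ 42, reducing mod 6 gives k ≡ 5 (mod 6).

(⟸) Conversely, if k ≡ 5 (mod 7) and k ≡ 5 (mod 6), then by the Chinese remainder theorem k ≡ 5 (mod 42). This is exactly k ≡ 5 (mod 42).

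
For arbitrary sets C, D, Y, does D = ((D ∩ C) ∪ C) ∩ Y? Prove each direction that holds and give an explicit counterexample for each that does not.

Both inclusions fail.

(⊆) This inclusion fails. Take C = ∅, D = {1}, Y = ∅; then 1 ∈ D but 1 ∉ ((D ∩ C) ∪ C) ∩ Y.

(⊇) This inclusion fails. Take C = {1}, D = ∅, Y = {1}; then 1 ∈ ((D ∩ C) ∪ C) ∩ Y but 1 ∉ D.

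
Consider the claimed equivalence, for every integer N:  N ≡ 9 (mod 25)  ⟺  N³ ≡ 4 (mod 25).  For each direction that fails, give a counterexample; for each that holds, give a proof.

(⇒) Suppose N ≡ 9 (mod 25). Write N = 25j + 9. Then (25j + 9)³ = 15625j³ + 16875j² + 6075j + 729 = 25(625j³ + 675j² + 243j + 29) + 4, so N³ ≡ 4 (mod 25).

(⇐) Conversely, suppose N³ ≡ 4 (mod 25). The only residue r in {0, …, 24} with r³ ≡ 4 (mod 25) is r = 9, so N ≡ 9 (mod 25).

Both directions hold.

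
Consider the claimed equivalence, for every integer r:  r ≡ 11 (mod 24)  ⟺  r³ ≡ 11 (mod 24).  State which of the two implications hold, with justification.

Both directions hold.

(⇐) Suppose r³ ≡ 11 (mod 24). The only residue r in {0, …, 23} with r³ ≡ 11 (mod 24) is r = 11, so r ≡ 11 (mod 24).

(⇒) Suppose r ≡ 11 (mod 24). Write r = 24j + 11. Then (24j + 11)³ = 13824j³ + 19008j² + 8712j + 1331 = 24(576j³ + 792j² + 363j + 55) + 11, so r³ ≡ 11 (mod 24).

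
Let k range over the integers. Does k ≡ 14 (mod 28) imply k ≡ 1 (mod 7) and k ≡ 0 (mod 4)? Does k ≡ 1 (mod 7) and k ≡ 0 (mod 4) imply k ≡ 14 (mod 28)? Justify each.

(⇒) fails and (⇐) fails.

(→) This fails: k = 14 gives 14 ≡ 14 (mod 28) but 14 ≡ 0 (mod 7), so the conjunction on the right does not hold.

(←) This fails: k = 8 satisfies both congruences on the right (8 ≡ 1 mod 7 and 8 ≡ 0 mod 4) yet 8 ≡ 8 (mod 28), not 14.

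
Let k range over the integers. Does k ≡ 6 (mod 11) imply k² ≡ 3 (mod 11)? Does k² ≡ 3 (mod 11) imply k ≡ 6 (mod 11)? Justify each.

(⇒) holds; (⇐) fails.

Forward direction. Suppose k ≡ 6 (mod 11). Write k = 11j + 6. Then (11j + 6)² = 121j² + 132j + 36 = 11(11j² + 12j + 3) + 3, so k² ≡ 3 (mod 11).

Converse. This fails: take k = 5. Then 5² = 25 ≡ 3 (mod 11), yet 5 ≡ 5 (mod 11), not 6.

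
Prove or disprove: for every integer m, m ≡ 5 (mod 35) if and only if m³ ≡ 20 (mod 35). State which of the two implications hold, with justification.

Only the forward implication holds.

[⇐] This fails: take m = 10. Then 10³ = 1000 ≡ 20 (mod 35), yet 10 ≡ 10 (mod 35), not 5.

[⇒] Suppose m ≡ 5 (mod 35). Write m = 35j + 5. Then (35j + 5)³ = 42875j³ + 18375j² + 2625j + 125 = 35(1225j³ + 525j² + 75j + 3) + 20, so m³ ≡ 20 (mod 35).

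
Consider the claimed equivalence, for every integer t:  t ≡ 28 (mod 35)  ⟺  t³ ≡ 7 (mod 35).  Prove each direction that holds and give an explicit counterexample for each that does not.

(⇒) Suppose t ≡ 28 (mod 35). Write t = 35j + 28. Then (35j + 28)³ = 42875j³ + 102900j² + 82320j + 21952 = 35(1225j³ + 2940j² + 2352j + 627) + 7, so t³ ≡ 7 (mod 35).

(⇐) Conversely, suppose t³ ≡ 7 (mod 35). The only residue r in {0, …, 34} with r³ ≡ 7 (mod 35) is r = 28, so t ≡ 28 (mod 35).

Both directions hold; the statement is true.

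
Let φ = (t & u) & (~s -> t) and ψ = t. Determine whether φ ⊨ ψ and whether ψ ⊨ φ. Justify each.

Not equivalent: only (⇒) holds.

Converse. This fails. Under s = F, t = T, u = F, the left side is false but the right side is true.

Forward direction. Assume the antecedent. If s is true, the antecedent forces (s = T, t = T, u = T), and t holds there. If s is false, the antecedent forces (s = F, t = T, u = T), and t holds there. Either way t holds.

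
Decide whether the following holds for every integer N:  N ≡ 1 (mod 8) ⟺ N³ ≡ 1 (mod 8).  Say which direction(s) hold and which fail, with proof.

(⇐) For the converse, argue contrapositively. If N ≢ 1 (mod 8), then N is congruent to one of 0, 2, 3, 4, 5, 6, 7 modulo 8, and these give N³ ≡ 0, 0, 3, 0, 5, 0, 7 respectively — never 1.

(⇒) Suppose N ≡ 1 (mod 8). Write N = 8j + 1. Then (8j + 1)³ = 512j³ + 192j² + 24j + 1 = 8(64j³ + 24j² + 3j) + 1, so N³ ≡ 1 (mod 8).

Both directions hold.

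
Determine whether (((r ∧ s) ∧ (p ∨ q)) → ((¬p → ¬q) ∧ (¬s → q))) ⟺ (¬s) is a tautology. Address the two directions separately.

Not equivalent: only (⇐) holds.

[⇒] This fails. Under r = F, q = F, s = T, p = F, the left side is true but the right side is false.

[⇐] Assume the antecedent. If s is true, the antecedent cannot hold. If s is false, the consequent reduces to true regardless of the other variables. Either way the consequent holds.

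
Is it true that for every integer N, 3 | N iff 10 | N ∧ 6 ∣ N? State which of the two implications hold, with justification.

Only the converse holds.

[⇒] This fails: take N = 3. Certainly 3 ∣ 3, but 10 ∤ 3.

[⇐] Suppose 10 ∣ N and 6 ∣ N. Any common multiple of 10 and 6 is a multiple of their lcm; here lcm(10, 6) = 10·6/gcd(10, 6) = 60/2 = 30, so 30 ∣ N. Since 3 ∣ 30, it follows that 3 ∣ N.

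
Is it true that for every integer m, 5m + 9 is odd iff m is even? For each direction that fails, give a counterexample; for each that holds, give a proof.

The biconditional holds.

Forward direction. Suppose 5m + 9 is odd. Since 5 is odd, 5m and m have the same parity, so 5m + 9 ≡ m + 9 (mod 2). As 9 is odd, 5m + 9 is odd exactly when m is even. Thus m is even.

Converse. Suppose m is even; write m = 2j. Then 5m + 9 = 5·(2j) + 9 = 2·5j + 9, which is odd.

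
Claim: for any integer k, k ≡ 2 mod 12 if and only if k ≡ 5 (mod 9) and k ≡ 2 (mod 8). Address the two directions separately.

[⇒] This fails: k = 2 gives 2 ≡ 2 (mod 12) but 2 ≡ 2 (mod 9), so the conjunction on the right does not hold.

[⇐] Conversely, if k ≡ 5 (mod 9) and k ≡ 2 (mod 8), then by the Chinese remainder theorem k ≡ 50 (mod 72). Since 50 ≡ 2 (mod 12) and 12 ∣ 72, we get k ≡ 2 (mod 12).

Only the converse holds.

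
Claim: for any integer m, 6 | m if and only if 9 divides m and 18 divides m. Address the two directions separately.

Not equivalent: only (⇐) holds.

Forward direction. This fails: take m = 6. Certainly 6 ∣ 6, but 9 ∤ 6.

Converse. Suppose 9 ∣ m and 18 ∣ m. Any common multiple of 9 and 18 is a multiple of their lcm; here lcm(9, 18) = 9·18/gcd(9, 18) = 162/9 = 18, so 18 ∣ m. Since 6 ∣ 18, it follows that 6 ∣ m.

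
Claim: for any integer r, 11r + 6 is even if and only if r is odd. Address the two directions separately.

[⇒] This fails: r = 0 gives 11r + 6 = 6, which is even, but 0 is even, not odd.

[⇐] This also fails: r = 1 is odd, but 11r + 6 = 17 is odd, not even.

Both directions fail.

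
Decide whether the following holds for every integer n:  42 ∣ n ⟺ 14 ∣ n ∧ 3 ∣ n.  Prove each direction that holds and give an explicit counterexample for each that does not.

[⇒] If 42 ∣ n, write n = 42q. Since 42 = 3·14, n = 14·(3q), so 14 ∣ n; and since 42 = 14·3, n = 3·(14q), so 3 ∣ n.

[⇐] Suppose 14 ∣ n and 3 ∣ n. Any common multiple of 14 and 3 is a multiple of their lcm; here gcd(14, 3) = 1, so lcm(14, 3) = 14·3 = 42, so 42 ∣ n.

Both implications hold.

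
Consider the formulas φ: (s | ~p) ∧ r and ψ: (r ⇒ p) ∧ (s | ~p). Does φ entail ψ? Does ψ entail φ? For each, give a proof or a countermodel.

Neither implication holds.

(⟹) This fails. Under r = T, p = F, s = F, the left side is true but the right side is false.

(⟸) This fails. Under r = F, p = F, s = F, the left side is false but the right side is true.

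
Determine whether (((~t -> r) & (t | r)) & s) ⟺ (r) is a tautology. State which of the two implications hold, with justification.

(⟹) This fails. Under s = T, r = F, t = T, the left side is true but the right side is false.

(⟸) This fails. Under s = F, r = T, t = F, the left side is false but the right side is true.

Neither direction holds.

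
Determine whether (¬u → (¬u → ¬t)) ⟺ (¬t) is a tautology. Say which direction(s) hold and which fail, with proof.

(←) Assume the antecedent. If t is true, the antecedent cannot hold. If t is false, ¬u → (¬u → ¬t) reduces to true regardless of the other variables. Either way ¬u → (¬u → ¬t) holds.

(→) This fails. Under t = T, u = T, the left side is true but the right side is false.

(⇒) fails; (⇐) holds.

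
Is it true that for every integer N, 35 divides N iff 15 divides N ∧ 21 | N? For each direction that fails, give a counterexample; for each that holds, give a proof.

[⇒] This fails: take N = 35. Certainly 35 ∣ 35, but 15 ∤ 35.

[⇐] Suppose 15 ∣ N and 21 ∣ N. Any common multiple of 15 and 21 is a multiple of their lcm; here lcm(15, 21) = 15·21/gcd(15, 21) = 315/3 = 105, so 105 ∣ N. Since 35 ∣ 105, it follows that 35 ∣ N.

Only the reverse direction holds.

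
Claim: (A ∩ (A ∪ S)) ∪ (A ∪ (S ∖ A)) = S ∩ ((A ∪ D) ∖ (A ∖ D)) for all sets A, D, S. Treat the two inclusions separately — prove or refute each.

(⟹) This inclusion fails. Take A = {1}, D = ∅, S = ∅; then 1 ∈ (A ∩ (A ∪ S)) ∪ (A ∪ (S ∖ A)) but 1 ∉ S ∩ ((A ∪ D) ∖ (A ∖ D)).

(⟸) Let x ∈ S ∩ ((A ∪ D) ∖ (A ∖ D)). Then either x ∈ D ∩ S and x ∉ A; or x ∈ A ∩ D ∩ S. In each case x ∈ (A ∩ (A ∪ S)) ∪ (A ∪ (S ∖ A)), so S ∩ ((A ∪ D) ∖ (A ∖ D)) ⊆ (A ∩ (A ∪ S)) ∪ (A ∪ (S ∖ A)).

Only the reverse inclusion holds.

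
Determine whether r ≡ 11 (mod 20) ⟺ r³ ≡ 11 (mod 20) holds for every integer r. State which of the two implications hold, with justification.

(→) Suppose r ≡ 11 (mod 20). Write r = 20j + 11. Then (20j + 11)³ = 8000j³ + 13200j² + 7260j + 1331 = 20(400j³ + 660j² + 363j + 66) + 11, so r³ ≡ 11 (mod 20).

(←) Conversely, suppose r³ ≡ 11 (mod 20). The only residue r in {0, …, 19} with r³ ≡ 11 (mod 20) is r = 11, so r ≡ 11 (mod 20).

Both implications hold.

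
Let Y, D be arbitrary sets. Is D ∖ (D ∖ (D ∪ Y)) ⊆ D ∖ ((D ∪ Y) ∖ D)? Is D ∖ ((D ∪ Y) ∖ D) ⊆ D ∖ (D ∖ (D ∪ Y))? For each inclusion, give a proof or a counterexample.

Both inclusions hold.

(⊆) Let x ∈ D ∖ (D ∖ (D ∪ Y)). Then either x ∈ D and x ∉ Y; or x ∈ Y ∩ D. In each case x ∈ D ∖ ((D ∪ Y) ∖ D), so D ∖ (D ∖ (D ∪ Y)) ⊆ D ∖ ((D ∪ Y) ∖ D).

(⊇) Let x ∈ D ∖ ((D ∪ Y) ∖ D). Then either x ∈ D and x ∉ Y; or x ∈ Y ∩ D. In each case x ∈ D ∖ (D ∖ (D ∪ Y)), so D ∖ ((D ∪ Y) ∖ D) ⊆ D ∖ (D ∖ (D ∪ Y)).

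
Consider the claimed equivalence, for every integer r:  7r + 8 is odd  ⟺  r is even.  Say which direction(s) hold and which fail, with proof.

(→) This fails: r = 3 gives 7r + 8 = 29, which is odd, but 3 is odd, not even.

(←) This also fails: r = 2 is even, but 7r + 8 = 22 is even, not odd.

(⇒) fails and (⇐) fails.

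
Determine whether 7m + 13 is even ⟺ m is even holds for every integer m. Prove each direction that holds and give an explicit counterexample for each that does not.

Both directions fail.

Forward direction. This fails: m = 5 gives 7m + 13 = 48, which is even, but 5 is odd, not even.

Converse. This also fails: m = 4 is even, but 7m + 13 = 41 is odd, not even.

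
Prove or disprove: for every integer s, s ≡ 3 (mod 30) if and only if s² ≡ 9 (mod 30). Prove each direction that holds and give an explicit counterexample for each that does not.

Only the forward implication holds.

(⇐) This fails: take s = 27. Then 27² = 729 ≡ 9 (mod 30), yet 27 ≡ 27 (mod 30), not 3.

(⇒) Suppose s ≡ 3 (mod 30). Write s = 30j + 3. Then (30j + 3)² = 900j² + 180j + 9 = 30(30j² + 6j) + 9, so s² ≡ 9 (mod 30).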